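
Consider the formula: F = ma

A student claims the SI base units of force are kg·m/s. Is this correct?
Units of each symbol in F = ma:
  m (mass): kg
  a (acceleration): m/s²

Multiplying the contributions: [kg] · [m/s²]
Adding exponents of each base unit: kg: 1, m: 1, s: -2
SI base units of force: kg·m/s²

The claimed units kg·m/s (exponents kg: 1, m: 1, s: -1) do not match the derived units kg·m/s² (exponents kg: 1, m: 1, s: -2), so the claim is incorrect.

Answer: No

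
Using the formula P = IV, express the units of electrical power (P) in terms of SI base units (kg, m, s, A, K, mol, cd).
Units of each symbol in P = IV:
  I (current): A
  V (voltage, in volts): kg·m²/(s³·A)

Multiplying the contributions: [A] · [kg·m²/(s³·A)]
Adding exponents of each base unit: kg: 1, m: 2, s: -3
SI base units of electrical power: kg·m²/s³

Answer: kg·m²/s³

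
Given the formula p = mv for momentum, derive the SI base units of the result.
Units of each symbol in p = mv:
  m (mass): kg
  v (velocity): m/s

Multiplying the contributions: [kg] · [m/s]
Adding exponents of each base unit: kg: 1, m: 1, s: -1
SI base units of momentum: kg·m/s

Answer: kg·m/s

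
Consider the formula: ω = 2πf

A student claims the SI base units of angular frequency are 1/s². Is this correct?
Units of each symbol in ω = 2πf:
  f (frequency): 1/s
  The factor 2π is dimensionless.

Multiplying the contributions: [1/s]
Adding exponents of each base unit: s: -1
SI base units of angular frequency: 1/s

The claimed units 1/s² (exponents s: -2) do not match the derived units 1/s (exponents s: -1), so the claim is incorrect.

Answer: No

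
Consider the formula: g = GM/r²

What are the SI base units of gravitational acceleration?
Units of each symbol in g = GM/r²:
  G (gravitational constant): m³/(kg·s²)
  M (mass): kg
  r (distance): m  → to the power 2 in the denominator, contributes 1/m²

Multiplying the contributions: [m³/(kg·s²)] · [kg] · [1/m²]
Adding exponents of each base unit: m: 1, s: -2
SI base units of gravitational acceleration: m/s²

Answer: m/s²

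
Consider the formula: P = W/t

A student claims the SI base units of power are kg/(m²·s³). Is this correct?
Units of each symbol in P = W/t:
  W (work): kg·m²/s²
  t (time): s  → in the denominator, contributes 1/s

Multiplying the contributions: [kg·m²/s²] · [1/s]
Adding exponents of each base unit: kg: 1, m: 2, s: -3
SI base units of power: kg·m²/s³

The claimed units kg/(m²·s³) (exponents kg: 1, m: -2, s: -3) do not match the derived units kg·m²/s³ (exponents kg: 1, m: 2, s: -3), so the claim is incorrect.

Answer: No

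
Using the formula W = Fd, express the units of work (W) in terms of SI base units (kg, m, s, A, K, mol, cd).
Units of each symbol in W = Fd:
  F (force): kg·m/s²
  d (displacement): m

Multiplying the contributions: [kg·m/s²] · [m]
Adding exponents of each base unit: kg: 1, m: 2, s: -2
SI base units of work: kg·m²/s²

Answer: kg·m²/s²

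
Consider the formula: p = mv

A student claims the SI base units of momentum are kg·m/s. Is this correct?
Units of each symbol in p = mv:
  m (mass): kg
  v (velocity): m/s

Multiplying the contributions: [kg] · [m/s]
Adding exponents of each base unit: kg: 1, m: 1, s: -1
SI base units of momentum: kg·m/s

The claimed units kg·m/s match the derived units, so the claim is correct.

Answer: Yes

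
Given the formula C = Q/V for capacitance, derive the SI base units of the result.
Units of each symbol in C = Q/V:
  Q (charge, in coulombs): s·A
  V (voltage, in volts): kg·m²/(s³·A)  → in the denominator, contributes s³·A/(kg·m²)

Multiplying the contributions: [s·A] · [s³·A/(kg·m²)]
Adding exponents of each base unit: kg: -1, m: -2, s: 4, A: 2
SI base units of capacitance: s⁴·A²/(kg·m²)

Answer: s⁴·A²/(kg·m²)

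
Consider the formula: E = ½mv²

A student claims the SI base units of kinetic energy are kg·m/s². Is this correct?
Units of each symbol in E = ½mv²:
  m (mass): kg
  v (speed): m/s  → to the power 2, contributes m²/s²
  The factor ½ is dimensionless.

Multiplying the contributions: [kg] · [m²/s²]
Adding exponents of each base unit: kg: 1, m: 2, s: -2
SI base units of kinetic energy: kg·m²/s²

The claimed units kg·m/s² (exponents kg: 1, m: 1, s: -2) do not match the derived units kg·m²/s² (exponents kg: 1, m: 2, s: -2), so the claim is incorrect.

Answer: No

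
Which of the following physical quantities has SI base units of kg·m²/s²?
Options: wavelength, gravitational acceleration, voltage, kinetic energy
Checking the SI base units of each option:
  wavelength (λ = v/f): m  ✗
  gravitational acceleration (g = GM/r²): m/s²  ✗
  voltage (V = IR): kg·m²/(s³·A)  ✗
  kinetic energy (E = ½mv²): kg·m²/s²  ✓ matches

Only kinetic energy has units kg·m²/s².

Answer: kinetic energy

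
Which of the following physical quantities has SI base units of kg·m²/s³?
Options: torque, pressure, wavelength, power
Checking the SI base units of each option:
  torque (τ = Fr): kg·m²/s²  ✗
  pressure (P = F/A): kg/(m·s²)  ✗
  wavelength (λ = v/f): m  ✗
  power (P = W/t): kg·m²/s³  ✓ matches

Only power has units kg·m²/s³.

Answer: power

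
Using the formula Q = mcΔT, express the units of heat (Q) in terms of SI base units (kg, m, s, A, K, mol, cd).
Units of each symbol in Q = mcΔT:
  m (mass): kg
  c (specific heat capacity, in J/(kg·K)): m²/(s²·K)
  ΔT (temperature change): K

Multiplying the contributions: [kg] · [m²/(s²·K)] · [K]
Adding exponents of each base unit: kg: 1, m: 2, s: -2
SI base units of heat: kg·m²/s²

Answer: kg·m²/s²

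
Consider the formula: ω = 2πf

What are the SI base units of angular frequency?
Units of each symbol in ω = 2πf:
  f (frequency): 1/s
  The factor 2π is dimensionless.

Multiplying the contributions: [1/s]
Adding exponents of each base unit: s: -1
SI base units of angular frequency: 1/s

Answer: 1/s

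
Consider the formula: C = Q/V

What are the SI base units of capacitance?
Units of each symbol in C = Q/V:
  Q (charge, in coulombs): s·A
  V (voltage, in volts): kg·m²/(s³·A)  → in the denominator, contributes s³·A/(kg·m²)

Multiplying the contributions: [s·A] · [s³·A/(kg·m²)]
Adding exponents of each base unit: kg: -1, m: -2, s: 4, A: 2
SI base units of capacitance: s⁴·A²/(kg·m²)

Answer: s⁴·A²/(kg·m²)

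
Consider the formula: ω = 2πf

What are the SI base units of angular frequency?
Units of each symbol in ω = 2πf:
  f (frequency): 1/s
  The factor 2π is dimensionless.

Multiplying the contributions: [1/s]
Adding exponents of each base unit: s: -1
SI base units of angular frequency: 1/s

Answer: 1/s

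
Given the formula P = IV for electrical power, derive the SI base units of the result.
Units of each symbol in P = IV:
  I (current): A
  V (voltage, in volts): kg·m²/(s³·A)

Multiplying the contributions: [A] · [kg·m²/(s³·A)]
Adding exponents of each base unit: kg: 1, m: 2, s: -3
SI base units of electrical power: kg·m²/s³

Answer: kg·m²/s³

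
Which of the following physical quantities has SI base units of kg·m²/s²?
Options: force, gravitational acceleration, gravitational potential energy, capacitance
Checking the SI base units of each option:
  force (F = ma): kg·m/s²  ✗
  gravitational acceleration (g = GM/r²): m/s²  ✗
  gravitational potential energy (U = -GMm/r): kg·m²/s²  ✓ matches
  capacitance (C = Q/V): s⁴·A²/(kg·m²)  ✗

Only gravitational potential energy has units kg·m²/s².

Answer: gravitational potential energy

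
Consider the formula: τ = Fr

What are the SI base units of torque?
Units of each symbol in τ = Fr:
  F (force): kg·m/s²
  r (lever arm): m

Multiplying the contributions: [kg·m/s²] · [m]
Adding exponents of each base unit: kg: 1, m: 2, s: -2
SI base units of torque: kg·m²/s²

Answer: kg·m²/s²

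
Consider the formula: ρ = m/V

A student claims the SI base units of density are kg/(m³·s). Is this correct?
Units of each symbol in ρ = m/V:
  m (mass): kg
  V (volume): m³  → in the denominator, contributes 1/m³

Multiplying the contributions: [kg] · [1/m³]
Adding exponents of each base unit: kg: 1, m: -3
SI base units of density: kg/m³

The claimed units kg/(m³·s) (exponents kg: 1, m: -3, s: -1) do not match the derived units kg/m³ (exponents kg: 1, m: -3), so the claim is incorrect.

Answer: No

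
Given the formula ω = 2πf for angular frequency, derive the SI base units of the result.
Units of each symbol in ω = 2πf:
  f (frequency): 1/s
  The factor 2π is dimensionless.

Multiplying the contributions: [1/s]
Adding exponents of each base unit: s: -1
SI base units of angular frequency: 1/s

Answer: 1/s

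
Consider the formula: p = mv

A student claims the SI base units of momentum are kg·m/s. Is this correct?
Units of each symbol in p = mv:
  m (mass): kg
  v (velocity): m/s

Multiplying the contributions: [kg] · [m/s]
Adding exponents of each base unit: kg: 1, m: 1, s: -1
SI base units of momentum: kg·m/s

The claimed units kg·m/s match the derived units, so the claim is correct.

Answer: Yes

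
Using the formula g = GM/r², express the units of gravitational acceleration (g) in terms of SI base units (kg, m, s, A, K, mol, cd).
Units of each symbol in g = GM/r²:
  G (gravitational constant): m³/(kg·s²)
  M (mass): kg
  r (distance): m  → to the power 2 in the denominator, contributes 1/m²

Multiplying the contributions: [m³/(kg·s²)] · [kg] · [1/m²]
Adding exponents of each base unit: m: 1, s: -2
SI base units of gravitational acceleration: m/s²

Answer: m/s²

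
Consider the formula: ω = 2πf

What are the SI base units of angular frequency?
Units of each symbol in ω = 2πf:
  f (frequency): 1/s
  The factor 2π is dimensionless.

Multiplying the contributions: [1/s]
Adding exponents of each base unit: s: -1
SI base units of angular frequency: 1/s

Answer: 1/s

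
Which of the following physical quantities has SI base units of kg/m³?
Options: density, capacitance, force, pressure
Checking the SI base units of each option:
  density (ρ = m/V): kg/m³  ✓ matches
  capacitance (C = Q/V): s⁴·A²/(kg·m²)  ✗
  force (F = ma): kg·m/s²  ✗
  pressure (P = F/A): kg/(m·s²)  ✗

Only density has units kg/m³.

Answer: density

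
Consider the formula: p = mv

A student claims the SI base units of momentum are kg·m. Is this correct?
Units of each symbol in p = mv:
  m (mass): kg
  v (velocity): m/s

Multiplying the contributions: [kg] · [m/s]
Adding exponents of each base unit: kg: 1, m: 1, s: -1
SI base units of momentum: kg·m/s

The claimed units kg·m (exponents kg: 1, m: 1) do not match the derived units kg·m/s (exponents kg: 1, m: 1, s: -1), so the claim is incorrect.

Answer: No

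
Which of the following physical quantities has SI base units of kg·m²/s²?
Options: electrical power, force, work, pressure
Checking the SI base units of each option:
  electrical power (P = IV): kg·m²/s³  ✗
  force (F = ma): kg·m/s²  ✗
  work (W = Fd): kg·m²/s²  ✓ matches
  pressure (P = F/A): kg/(m·s²)  ✗

Only work has units kg·m²/s².

Answer: work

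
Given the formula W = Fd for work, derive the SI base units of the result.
Units of each symbol in W = Fd:
  F (force): kg·m/s²
  d (displacement): m

Multiplying the contributions: [kg·m/s²] · [m]
Adding exponents of each base unit: kg: 1, m: 2, s: -2
SI base units of work: kg·m²/s²

Answer: kg·m²/s²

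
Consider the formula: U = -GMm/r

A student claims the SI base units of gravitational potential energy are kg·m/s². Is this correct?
Units of each symbol in U = -GMm/r:
  G (gravitational constant): m³/(kg·s²)
  M (mass): kg
  m (mass): kg
  r (distance): m  → in the denominator, contributes 1/m
  The minus sign does not affect the units.

Multiplying the contributions: [m³/(kg·s²)] · [kg] · [kg] · [1/m]
Adding exponents of each base unit: kg: 1, m: 2, s: -2
SI base units of gravitational potential energy: kg·m²/s²

The claimed units kg·m/s² (exponents kg: 1, m: 1, s: -2) do not match the derived units kg·m²/s² (exponents kg: 1, m: 2, s: -2), so the claim is incorrect.

Answer: No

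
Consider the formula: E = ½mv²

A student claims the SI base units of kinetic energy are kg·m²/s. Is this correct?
Units of each symbol in E = ½mv²:
  m (mass): kg
  v (speed): m/s  → to the power 2, contributes m²/s²
  The factor ½ is dimensionless.

Multiplying the contributions: [kg] · [m²/s²]
Adding exponents of each base unit: kg: 1, m: 2, s: -2
SI base units of kinetic energy: kg·m²/s²

The claimed units kg·m²/s (exponents kg: 1, m: 2, s: -1) do not match the derived units kg·m²/s² (exponents kg: 1, m: 2, s: -2), so the claim is incorrect.

Answer: No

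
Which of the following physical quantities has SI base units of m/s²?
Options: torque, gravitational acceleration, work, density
Checking the SI base units of each option:
  torque (τ = Fr): kg·m²/s²  ✗
  gravitational acceleration (g = GM/r²): m/s²  ✓ matches
  work (W = Fd): kg·m²/s²  ✗
  density (ρ = m/V): kg/m³  ✗

Only gravitational acceleration has units m/s².

Answer: gravitational acceleration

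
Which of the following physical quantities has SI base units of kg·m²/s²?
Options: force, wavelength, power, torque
Checking the SI base units of each option:
  force (F = ma): kg·m/s²  ✗
  wavelength (λ = v/f): m  ✗
  power (P = W/t): kg·m²/s³  ✗
  torque (τ = Fr): kg·m²/s²  ✓ matches

Only torque has units kg·m²/s².

Answer: torque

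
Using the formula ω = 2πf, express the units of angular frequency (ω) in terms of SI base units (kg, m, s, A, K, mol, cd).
Units of each symbol in ω = 2πf:
  f (frequency): 1/s
  The factor 2π is dimensionless.

Multiplying the contributions: [1/s]
Adding exponents of each base unit: s: -1
SI base units of angular frequency: 1/s

Answer: 1/s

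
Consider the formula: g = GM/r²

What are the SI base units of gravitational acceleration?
Units of each symbol in g = GM/r²:
  G (gravitational constant): m³/(kg·s²)
  M (mass): kg
  r (distance): m  → to the power 2 in the denominator, contributes 1/m²

Multiplying the contributions: [m³/(kg·s²)] · [kg] · [1/m²]
Adding exponents of each base unit: m: 1, s: -2
SI base units of gravitational acceleration: m/s²

Answer: m/s²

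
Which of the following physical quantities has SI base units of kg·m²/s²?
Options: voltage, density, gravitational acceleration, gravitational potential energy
Checking the SI base units of each option:
  voltage (V = IR): kg·m²/(s³·A)  ✗
  density (ρ = m/V): kg/m³  ✗
  gravitational acceleration (g = GM/r²): m/s²  ✗
  gravitational potential energy (U = -GMm/r): kg·m²/s²  ✓ matches

Only gravitational potential energy has units kg·m²/s².

Answer: gravitational potential energy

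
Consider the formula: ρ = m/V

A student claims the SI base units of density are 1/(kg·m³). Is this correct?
Units of each symbol in ρ = m/V:
  m (mass): kg
  V (volume): m³  → in the denominator, contributes 1/m³

Multiplying the contributions: [kg] · [1/m³]
Adding exponents of each base unit: kg: 1, m: -3
SI base units of density: kg/m³

The claimed units 1/(kg·m³) (exponents kg: -1, m: -3) do not match the derived units kg/m³ (exponents kg: 1, m: -3), so the claim is incorrect.

Answer: No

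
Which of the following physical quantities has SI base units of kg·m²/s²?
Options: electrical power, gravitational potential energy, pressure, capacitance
Checking the SI base units of each option:
  electrical power (P = IV): kg·m²/s³  ✗
  gravitational potential energy (U = -GMm/r): kg·m²/s²  ✓ matches
  pressure (P = F/A): kg/(m·s²)  ✗
  capacitance (C = Q/V): s⁴·A²/(kg·m²)  ✗

Only gravitational potential energy has units kg·m²/s².

Answer: gravitational potential energy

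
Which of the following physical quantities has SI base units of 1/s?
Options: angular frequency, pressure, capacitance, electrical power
Checking the SI base units of each option:
  angular frequency (ω = 2πf): 1/s  ✓ matches
  pressure (P = F/A): kg/(m·s²)  ✗
  capacitance (C = Q/V): s⁴·A²/(kg·m²)  ✗
  electrical power (P = IV): kg·m²/s³  ✗

Only angular frequency has units 1/s.

Answer: angular frequency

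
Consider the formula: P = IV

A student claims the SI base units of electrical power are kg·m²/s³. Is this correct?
Units of each symbol in P = IV:
  I (current): A
  V (voltage, in volts): kg·m²/(s³·A)

Multiplying the contributions: [A] · [kg·m²/(s³·A)]
Adding exponents of each base unit: kg: 1, m: 2, s: -3
SI base units of electrical power: kg·m²/s³

The claimed units kg·m²/s³ match the derived units, so the claim is correct.

Answer: Yes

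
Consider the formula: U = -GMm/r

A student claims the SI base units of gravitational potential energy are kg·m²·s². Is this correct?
Units of each symbol in U = -GMm/r:
  G (gravitational constant): m³/(kg·s²)
  M (mass): kg
  m (mass): kg
  r (distance): m  → in the denominator, contributes 1/m
  The minus sign does not affect the units.

Multiplying the contributions: [m³/(kg·s²)] · [kg] · [kg] · [1/m]
Adding exponents of each base unit: kg: 1, m: 2, s: -2
SI base units of gravitational potential energy: kg·m²/s²

The claimed units kg·m²·s² (exponents kg: 1, m: 2, s: 2) do not match the derived units kg·m²/s² (exponents kg: 1, m: 2, s: -2), so the claim is incorrect.

Answer: No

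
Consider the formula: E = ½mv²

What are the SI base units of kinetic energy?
Units of each symbol in E = ½mv²:
  m (mass): kg
  v (speed): m/s  → to the power 2, contributes m²/s²
  The factor ½ is dimensionless.

Multiplying the contributions: [kg] · [m²/s²]
Adding exponents of each base unit: kg: 1, m: 2, s: -2
SI base units of kinetic energy: kg·m²/s²

Answer: kg·m²/s²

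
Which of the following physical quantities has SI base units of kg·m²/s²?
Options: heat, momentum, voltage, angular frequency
Checking the SI base units of each option:
  heat (Q = mcΔT): kg·m²/s²  ✓ matches
  momentum (p = mv): kg·m/s  ✗
  voltage (V = IR): kg·m²/(s³·A)  ✗
  angular frequency (ω = 2πf): 1/s  ✗

Only heat has units kg·m²/s².

Answer: heat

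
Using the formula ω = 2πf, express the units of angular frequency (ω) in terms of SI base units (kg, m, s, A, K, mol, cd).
Units of each symbol in ω = 2πf:
  f (frequency): 1/s
  The factor 2π is dimensionless.

Multiplying the contributions: [1/s]
Adding exponents of each base unit: s: -1
SI base units of angular frequency: 1/s

Answer: 1/s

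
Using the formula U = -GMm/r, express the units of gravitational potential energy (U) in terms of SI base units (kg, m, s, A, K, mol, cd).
Units of each symbol in U = -GMm/r:
  G (gravitational constant): m³/(kg·s²)
  M (mass): kg
  m (mass): kg
  r (distance): m  → in the denominator, contributes 1/m
  The minus sign does not affect the units.

Multiplying the contributions: [m³/(kg·s²)] · [kg] · [kg] · [1/m]
Adding exponents of each base unit: kg: 1, m: 2, s: -2
SI base units of gravitational potential energy: kg·m²/s²

Answer: kg·m²/s²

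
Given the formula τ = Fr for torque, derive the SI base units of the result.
Units of each symbol in τ = Fr:
  F (force): kg·m/s²
  r (lever arm): m

Multiplying the contributions: [kg·m/s²] · [m]
Adding exponents of each base unit: kg: 1, m: 2, s: -2
SI base units of torque: kg·m²/s²

Answer: kg·m²/s²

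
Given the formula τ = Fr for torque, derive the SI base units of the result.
Units of each symbol in τ = Fr:
  F (force): kg·m/s²
  r (lever arm): m

Multiplying the contributions: [kg·m/s²] · [m]
Adding exponents of each base unit: kg: 1, m: 2, s: -2
SI base units of torque: kg·m²/s²

Answer: kg·m²/s²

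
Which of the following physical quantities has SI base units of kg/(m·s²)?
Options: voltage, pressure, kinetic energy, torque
Checking the SI base units of each option:
  voltage (V = IR): kg·m²/(s³·A)  ✗
  pressure (P = F/A): kg/(m·s²)  ✓ matches
  kinetic energy (E = ½mv²): kg·m²/s²  ✗
  torque (τ = Fr): kg·m²/s²  ✗

Only pressure has units kg/(m·s²).

Answer: pressure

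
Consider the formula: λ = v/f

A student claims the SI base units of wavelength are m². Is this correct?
Units of each symbol in λ = v/f:
  v (wave speed): m/s
  f (frequency): 1/s  → in the denominator, contributes s

Multiplying the contributions: [m/s] · [s]
Adding exponents of each base unit: m: 1
SI base units of wavelength: m

The claimed units m² (exponents m: 2) do not match the derived units m (exponents m: 1), so the claim is incorrect.

Answer: No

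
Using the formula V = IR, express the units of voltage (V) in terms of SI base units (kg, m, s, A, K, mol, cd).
Units of each symbol in V = IR:
  I (current): A
  R (resistance, in ohms): kg·m²/(s³·A²)

Multiplying the contributions: [A] · [kg·m²/(s³·A²)]
Adding exponents of each base unit: kg: 1, m: 2, s: -3, A: -1
SI base units of voltage: kg·m²/(s³·A)

Answer: kg·m²/(s³·A)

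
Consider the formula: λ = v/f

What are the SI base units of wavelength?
Units of each symbol in λ = v/f:
  v (wave speed): m/s
  f (frequency): 1/s  → in the denominator, contributes s

Multiplying the contributions: [m/s] · [s]
Adding exponents of each base unit: m: 1
SI base units of wavelength: m

Answer: m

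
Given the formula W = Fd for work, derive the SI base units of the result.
Units of each symbol in W = Fd:
  F (force): kg·m/s²
  d (displacement): m

Multiplying the contributions: [kg·m/s²] · [m]
Adding exponents of each base unit: kg: 1, m: 2, s: -2
SI base units of work: kg·m²/s²

Answer: kg·m²/s²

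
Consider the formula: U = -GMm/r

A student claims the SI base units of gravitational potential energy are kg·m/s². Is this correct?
Units of each symbol in U = -GMm/r:
  G (gravitational constant): m³/(kg·s²)
  M (mass): kg
  m (mass): kg
  r (distance): m  → in the denominator, contributes 1/m
  The minus sign does not affect the units.

Multiplying the contributions: [m³/(kg·s²)] · [kg] · [kg] · [1/m]
Adding exponents of each base unit: kg: 1, m: 2, s: -2
SI base units of gravitational potential energy: kg·m²/s²

The claimed units kg·m/s² (exponents kg: 1, m: 1, s: -2) do not match the derived units kg·m²/s² (exponents kg: 1, m: 2, s: -2), so the claim is incorrect.

Answer: No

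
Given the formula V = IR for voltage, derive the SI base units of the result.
Units of each symbol in V = IR:
  I (current): A
  R (resistance, in ohms): kg·m²/(s³·A²)

Multiplying the contributions: [A] · [kg·m²/(s³·A²)]
Adding exponents of each base unit: kg: 1, m: 2, s: -3, A: -1
SI base units of voltage: kg·m²/(s³·A)

Answer: kg·m²/(s³·A)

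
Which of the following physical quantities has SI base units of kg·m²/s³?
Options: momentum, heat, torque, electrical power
Checking the SI base units of each option:
  momentum (p = mv): kg·m/s  ✗
  heat (Q = mcΔT): kg·m²/s²  ✗
  torque (τ = Fr): kg·m²/s²  ✗
  electrical power (P = IV): kg·m²/s³  ✓ matches

Only electrical power has units kg·m²/s³.

Answer: electrical power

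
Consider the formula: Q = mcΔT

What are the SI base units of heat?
Units of each symbol in Q = mcΔT:
  m (mass): kg
  c (specific heat capacity, in J/(kg·K)): m²/(s²·K)
  ΔT (temperature change): K

Multiplying the contributions: [kg] · [m²/(s²·K)] · [K]
Adding exponents of each base unit: kg: 1, m: 2, s: -2
SI base units of heat: kg·m²/s²

Answer: kg·m²/s²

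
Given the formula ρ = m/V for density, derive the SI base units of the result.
Units of each symbol in ρ = m/V:
  m (mass): kg
  V (volume): m³  → in the denominator, contributes 1/m³

Multiplying the contributions: [kg] · [1/m³]
Adding exponents of each base unit: kg: 1, m: -3
SI base units of density: kg/m³

Answer: kg/m³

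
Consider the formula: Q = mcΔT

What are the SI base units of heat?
Units of each symbol in Q = mcΔT:
  m (mass): kg
  c (specific heat capacity, in J/(kg·K)): m²/(s²·K)
  ΔT (temperature change): K

Multiplying the contributions: [kg] · [m²/(s²·K)] · [K]
Adding exponents of each base unit: kg: 1, m: 2, s: -2
SI base units of heat: kg·m²/s²

Answer: kg·m²/s²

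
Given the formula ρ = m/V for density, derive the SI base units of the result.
Units of each symbol in ρ = m/V:
  m (mass): kg
  V (volume): m³  → in the denominator, contributes 1/m³

Multiplying the contributions: [kg] · [1/m³]
Adding exponents of each base unit: kg: 1, m: -3
SI base units of density: kg/m³

Answer: kg/m³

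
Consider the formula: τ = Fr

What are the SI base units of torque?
Units of each symbol in τ = Fr:
  F (force): kg·m/s²
  r (lever arm): m

Multiplying the contributions: [kg·m/s²] · [m]
Adding exponents of each base unit: kg: 1, m: 2, s: -2
SI base units of torque: kg·m²/s²

Answer: kg·m²/s²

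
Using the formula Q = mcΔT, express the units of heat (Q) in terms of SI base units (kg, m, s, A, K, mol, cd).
Units of each symbol in Q = mcΔT:
  m (mass): kg
  c (specific heat capacity, in J/(kg·K)): m²/(s²·K)
  ΔT (temperature change): K

Multiplying the contributions: [kg] · [m²/(s²·K)] · [K]
Adding exponents of each base unit: kg: 1, m: 2, s: -2
SI base units of heat: kg·m²/s²

Answer: kg·m²/s²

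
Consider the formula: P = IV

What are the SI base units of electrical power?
Units of each symbol in P = IV:
  I (current): A
  V (voltage, in volts): kg·m²/(s³·A)

Multiplying the contributions: [A] · [kg·m²/(s³·A)]
Adding exponents of each base unit: kg: 1, m: 2, s: -3
SI base units of electrical power: kg·m²/s³

Answer: kg·m²/s³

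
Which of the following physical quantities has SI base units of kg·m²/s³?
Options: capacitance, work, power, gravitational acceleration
Checking the SI base units of each option:
  capacitance (C = Q/V): s⁴·A²/(kg·m²)  ✗
  work (W = Fd): kg·m²/s²  ✗
  power (P = W/t): kg·m²/s³  ✓ matches
  gravitational acceleration (g = GM/r²): m/s²  ✗

Only power has units kg·m²/s³.

Answer: power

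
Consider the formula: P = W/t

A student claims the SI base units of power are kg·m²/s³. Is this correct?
Units of each symbol in P = W/t:
  W (work): kg·m²/s²
  t (time): s  → in the denominator, contributes 1/s

Multiplying the contributions: [kg·m²/s²] · [1/s]
Adding exponents of each base unit: kg: 1, m: 2, s: -3
SI base units of power: kg·m²/s³

The claimed units kg·m²/s³ match the derived units, so the claim is correct.

Answer: Yes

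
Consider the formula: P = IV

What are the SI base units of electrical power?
Units of each symbol in P = IV:
  I (current): A
  V (voltage, in volts): kg·m²/(s³·A)

Multiplying the contributions: [A] · [kg·m²/(s³·A)]
Adding exponents of each base unit: kg: 1, m: 2, s: -3
SI base units of electrical power: kg·m²/s³

Answer: kg·m²/s³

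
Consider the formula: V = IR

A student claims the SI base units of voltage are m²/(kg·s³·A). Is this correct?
Units of each symbol in V = IR:
  I (current): A
  R (resistance, in ohms): kg·m²/(s³·A²)

Multiplying the contributions: [A] · [kg·m²/(s³·A²)]
Adding exponents of each base unit: kg: 1, m: 2, s: -3, A: -1
SI base units of voltage: kg·m²/(s³·A)

The claimed units m²/(kg·s³·A) (exponents kg: -1, m: 2, s: -3, A: -1) do not match the derived units kg·m²/(s³·A) (exponents kg: 1, m: 2, s: -3, A: -1), so the claim is incorrect.

Answer: No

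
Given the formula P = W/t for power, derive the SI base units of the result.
Units of each symbol in P = W/t:
  W (work): kg·m²/s²
  t (time): s  → in the denominator, contributes 1/s

Multiplying the contributions: [kg·m²/s²] · [1/s]
Adding exponents of each base unit: kg: 1, m: 2, s: -3
SI base units of power: kg·m²/s³

Answer: kg·m²/s³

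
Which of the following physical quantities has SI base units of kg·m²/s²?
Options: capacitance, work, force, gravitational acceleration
Checking the SI base units of each option:
  capacitance (C = Q/V): s⁴·A²/(kg·m²)  ✗
  work (W = Fd): kg·m²/s²  ✓ matches
  force (F = ma): kg·m/s²  ✗
  gravitational acceleration (g = GM/r²): m/s²  ✗

Only work has units kg·m²/s².

Answer: work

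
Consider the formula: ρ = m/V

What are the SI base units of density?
Units of each symbol in ρ = m/V:
  m (mass): kg
  V (volume): m³  → in the denominator, contributes 1/m³

Multiplying the contributions: [kg] · [1/m³]
Adding exponents of each base unit: kg: 1, m: -3
SI base units of density: kg/m³

Answer: kg/m³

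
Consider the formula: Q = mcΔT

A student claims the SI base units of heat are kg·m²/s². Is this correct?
Units of each symbol in Q = mcΔT:
  m (mass): kg
  c (specific heat capacity, in J/(kg·K)): m²/(s²·K)
  ΔT (temperature change): K

Multiplying the contributions: [kg] · [m²/(s²·K)] · [K]
Adding exponents of each base unit: kg: 1, m: 2, s: -2
SI base units of heat: kg·m²/s²

The claimed units kg·m²/s² match the derived units, so the claim is correct.

Answer: Yes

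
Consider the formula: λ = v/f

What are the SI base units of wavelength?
Units of each symbol in λ = v/f:
  v (wave speed): m/s
  f (frequency): 1/s  → in the denominator, contributes s

Multiplying the contributions: [m/s] · [s]
Adding exponents of each base unit: m: 1
SI base units of wavelength: m

Answer: m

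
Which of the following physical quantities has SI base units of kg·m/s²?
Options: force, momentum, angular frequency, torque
Checking the SI base units of each option:
  force (F = ma): kg·m/s²  ✓ matches
  momentum (p = mv): kg·m/s  ✗
  angular frequency (ω = 2πf): 1/s  ✗
  torque (τ = Fr): kg·m²/s²  ✗

Only force has units kg·m/s².

Answer: force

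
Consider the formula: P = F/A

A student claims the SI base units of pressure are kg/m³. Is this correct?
Units of each symbol in P = F/A:
  F (force): kg·m/s²
  A (area): m²  → in the denominator, contributes 1/m²

Multiplying the contributions: [kg·m/s²] · [1/m²]
Adding exponents of each base unit: kg: 1, m: -1, s: -2
SI base units of pressure: kg/(m·s²)

The claimed units kg/m³ (exponents kg: 1, m: -3) do not match the derived units kg/(m·s²) (exponents kg: 1, m: -1, s: -2), so the claim is incorrect.

Answer: No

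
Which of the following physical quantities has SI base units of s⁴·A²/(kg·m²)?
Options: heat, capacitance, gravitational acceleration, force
Checking the SI base units of each option:
  heat (Q = mcΔT): kg·m²/s²  ✗
  capacitance (C = Q/V): s⁴·A²/(kg·m²)  ✓ matches
  gravitational acceleration (g = GM/r²): m/s²  ✗
  force (F = ma): kg·m/s²  ✗

Only capacitance has units s⁴·A²/(kg·m²).

Answer: capacitance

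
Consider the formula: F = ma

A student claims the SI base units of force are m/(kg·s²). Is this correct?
Units of each symbol in F = ma:
  m (mass): kg
  a (acceleration): m/s²

Multiplying the contributions: [kg] · [m/s²]
Adding exponents of each base unit: kg: 1, m: 1, s: -2
SI base units of force: kg·m/s²

The claimed units m/(kg·s²) (exponents kg: -1, m: 1, s: -2) do not match the derived units kg·m/s² (exponents kg: 1, m: 1, s: -2), so the claim is incorrect.

Answer: No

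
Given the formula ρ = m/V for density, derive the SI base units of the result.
Units of each symbol in ρ = m/V:
  m (mass): kg
  V (volume): m³  → in the denominator, contributes 1/m³

Multiplying the contributions: [kg] · [1/m³]
Adding exponents of each base unit: kg: 1, m: -3
SI base units of density: kg/m³

Answer: kg/m³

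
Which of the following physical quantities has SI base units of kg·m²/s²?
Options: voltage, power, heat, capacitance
Checking the SI base units of each option:
  voltage (V = IR): kg·m²/(s³·A)  ✗
  power (P = W/t): kg·m²/s³  ✗
  heat (Q = mcΔT): kg·m²/s²  ✓ matches
  capacitance (C = Q/V): s⁴·A²/(kg·m²)  ✗

Only heat has units kg·m²/s².

Answer: heat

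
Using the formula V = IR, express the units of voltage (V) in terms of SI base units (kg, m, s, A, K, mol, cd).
Units of each symbol in V = IR:
  I (current): A
  R (resistance, in ohms): kg·m²/(s³·A²)

Multiplying the contributions: [A] · [kg·m²/(s³·A²)]
Adding exponents of each base unit: kg: 1, m: 2, s: -3, A: -1
SI base units of voltage: kg·m²/(s³·A)

Answer: kg·m²/(s³·A)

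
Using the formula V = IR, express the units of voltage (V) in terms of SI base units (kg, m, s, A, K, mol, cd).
Units of each symbol in V = IR:
  I (current): A
  R (resistance, in ohms): kg·m²/(s³·A²)

Multiplying the contributions: [A] · [kg·m²/(s³·A²)]
Adding exponents of each base unit: kg: 1, m: 2, s: -3, A: -1
SI base units of voltage: kg·m²/(s³·A)

Answer: kg·m²/(s³·A)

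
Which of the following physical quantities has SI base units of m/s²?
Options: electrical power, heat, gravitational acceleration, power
Checking the SI base units of each option:
  electrical power (P = IV): kg·m²/s³  ✗
  heat (Q = mcΔT): kg·m²/s²  ✗
  gravitational acceleration (g = GM/r²): m/s²  ✓ matches
  power (P = W/t): kg·m²/s³  ✗

Only gravitational acceleration has units m/s².

Answer: gravitational acceleration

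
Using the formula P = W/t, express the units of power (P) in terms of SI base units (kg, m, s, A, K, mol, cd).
Units of each symbol in P = W/t:
  W (work): kg·m²/s²
  t (time): s  → in the denominator, contributes 1/s

Multiplying the contributions: [kg·m²/s²] · [1/s]
Adding exponents of each base unit: kg: 1, m: 2, s: -3
SI base units of power: kg·m²/s³

Answer: kg·m²/s³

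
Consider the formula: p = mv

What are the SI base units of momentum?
Units of each symbol in p = mv:
  m (mass): kg
  v (velocity): m/s

Multiplying the contributions: [kg] · [m/s]
Adding exponents of each base unit: kg: 1, m: 1, s: -1
SI base units of momentum: kg·m/s

Answer: kg·m/s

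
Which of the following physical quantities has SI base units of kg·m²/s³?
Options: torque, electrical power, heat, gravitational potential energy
Checking the SI base units of each option:
  torque (τ = Fr): kg·m²/s²  ✗
  electrical power (P = IV): kg·m²/s³  ✓ matches
  heat (Q = mcΔT): kg·m²/s²  ✗
  gravitational potential energy (U = -GMm/r): kg·m²/s²  ✗

Only electrical power has units kg·m²/s³.

Answer: electrical power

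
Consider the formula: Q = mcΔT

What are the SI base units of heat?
Units of each symbol in Q = mcΔT:
  m (mass): kg
  c (specific heat capacity, in J/(kg·K)): m²/(s²·K)
  ΔT (temperature change): K

Multiplying the contributions: [kg] · [m²/(s²·K)] · [K]
Adding exponents of each base unit: kg: 1, m: 2, s: -2
SI base units of heat: kg·m²/s²

Answer: kg·m²/s²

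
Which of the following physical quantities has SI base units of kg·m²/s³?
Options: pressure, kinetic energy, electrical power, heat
Checking the SI base units of each option:
  pressure (P = F/A): kg/(m·s²)  ✗
  kinetic energy (E = ½mv²): kg·m²/s²  ✗
  electrical power (P = IV): kg·m²/s³  ✓ matches
  heat (Q = mcΔT): kg·m²/s²  ✗

Only electrical power has units kg·m²/s³.

Answer: electrical power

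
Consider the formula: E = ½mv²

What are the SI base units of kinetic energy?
Units of each symbol in E = ½mv²:
  m (mass): kg
  v (speed): m/s  → to the power 2, contributes m²/s²
  The factor ½ is dimensionless.

Multiplying the contributions: [kg] · [m²/s²]
Adding exponents of each base unit: kg: 1, m: 2, s: -2
SI base units of kinetic energy: kg·m²/s²

Answer: kg·m²/s²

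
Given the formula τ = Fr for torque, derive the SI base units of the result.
Units of each symbol in τ = Fr:
  F (force): kg·m/s²
  r (lever arm): m

Multiplying the contributions: [kg·m/s²] · [m]
Adding exponents of each base unit: kg: 1, m: 2, s: -2
SI base units of torque: kg·m²/s²

Answer: kg·m²/s²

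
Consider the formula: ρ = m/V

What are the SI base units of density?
Units of each symbol in ρ = m/V:
  m (mass): kg
  V (volume): m³  → in the denominator, contributes 1/m³

Multiplying the contributions: [kg] · [1/m³]
Adding exponents of each base unit: kg: 1, m: -3
SI base units of density: kg/m³

Answer: kg/m³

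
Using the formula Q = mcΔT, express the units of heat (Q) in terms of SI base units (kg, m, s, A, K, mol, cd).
Units of each symbol in Q = mcΔT:
  m (mass): kg
  c (specific heat capacity, in J/(kg·K)): m²/(s²·K)
  ΔT (temperature change): K

Multiplying the contributions: [kg] · [m²/(s²·K)] · [K]
Adding exponents of each base unit: kg: 1, m: 2, s: -2
SI base units of heat: kg·m²/s²

Answer: kg·m²/s²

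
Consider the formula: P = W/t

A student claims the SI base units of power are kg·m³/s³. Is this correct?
Units of each symbol in P = W/t:
  W (work): kg·m²/s²
  t (time): s  → in the denominator, contributes 1/s

Multiplying the contributions: [kg·m²/s²] · [1/s]
Adding exponents of each base unit: kg: 1, m: 2, s: -3
SI base units of power: kg·m²/s³

The claimed units kg·m³/s³ (exponents kg: 1, m: 3, s: -3) do not match the derived units kg·m²/s³ (exponents kg: 1, m: 2, s: -3), so the claim is incorrect.

Answer: No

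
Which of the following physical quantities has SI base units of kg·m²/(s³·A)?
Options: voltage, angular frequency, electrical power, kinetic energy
Checking the SI base units of each option:
  voltage (V = IR): kg·m²/(s³·A)  ✓ matches
  angular frequency (ω = 2πf): 1/s  ✗
  electrical power (P = IV): kg·m²/s³  ✗
  kinetic energy (E = ½mv²): kg·m²/s²  ✗

Only voltage has units kg·m²/(s³·A).

Answer: voltage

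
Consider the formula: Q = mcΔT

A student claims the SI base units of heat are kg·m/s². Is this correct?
Units of each symbol in Q = mcΔT:
  m (mass): kg
  c (specific heat capacity, in J/(kg·K)): m²/(s²·K)
  ΔT (temperature change): K

Multiplying the contributions: [kg] · [m²/(s²·K)] · [K]
Adding exponents of each base unit: kg: 1, m: 2, s: -2
SI base units of heat: kg·m²/s²

The claimed units kg·m/s² (exponents kg: 1, m: 1, s: -2) do not match the derived units kg·m²/s² (exponents kg: 1, m: 2, s: -2), so the claim is incorrect.

Answer: No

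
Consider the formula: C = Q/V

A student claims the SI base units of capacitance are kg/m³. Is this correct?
Units of each symbol in C = Q/V:
  Q (charge, in coulombs): s·A
  V (voltage, in volts): kg·m²/(s³·A)  → in the denominator, contributes s³·A/(kg·m²)

Multiplying the contributions: [s·A] · [s³·A/(kg·m²)]
Adding exponents of each base unit: kg: -1, m: -2, s: 4, A: 2
SI base units of capacitance: s⁴·A²/(kg·m²)

The claimed units kg/m³ (exponents kg: 1, m: -3) do not match the derived units s⁴·A²/(kg·m²) (exponents kg: -1, m: -2, s: 4, A: 2), so the claim is incorrect.

Answer: No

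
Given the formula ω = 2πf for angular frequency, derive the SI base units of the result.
Units of each symbol in ω = 2πf:
  f (frequency): 1/s
  The factor 2π is dimensionless.

Multiplying the contributions: [1/s]
Adding exponents of each base unit: s: -1
SI base units of angular frequency: 1/s

Answer: 1/s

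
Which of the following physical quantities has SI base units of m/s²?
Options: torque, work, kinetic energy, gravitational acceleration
Checking the SI base units of each option:
  torque (τ = Fr): kg·m²/s²  ✗
  work (W = Fd): kg·m²/s²  ✗
  kinetic energy (E = ½mv²): kg·m²/s²  ✗
  gravitational acceleration (g = GM/r²): m/s²  ✓ matches

Only gravitational acceleration has units m/s².

Answer: gravitational acceleration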